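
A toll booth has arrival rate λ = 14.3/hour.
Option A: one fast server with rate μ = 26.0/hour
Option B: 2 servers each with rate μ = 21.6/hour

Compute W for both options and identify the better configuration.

Option A: single server μ = 26.0 (M/M/1)
  ρ_A = 14.3/26.0 = 0.5500
  W_A = 1/(μ-λ) = 1/(26.0-14.3) = 1/11.70 = 0.08547

Option B: 2 servers μ = 21.6 (M/M/2)
  ρ_B = λ/(cμ) = 14.3/(2×21.6) = 0.3310
  Offered load a = λ/μ = cρ = 14.3/21.6 = 0.6620
  P₀ = [ Σₙ₌₀^1 aⁿ/n! + a^2/(2!(1-ρ)) ]⁻¹
  Σ = a^0/0! + a^1/1! = 1.0000 + 0.6620 = 1.6620
  a^2/(2!(1-ρ)) = 0.4383/(2 × 0.6690) = 0.3276
  P₀ = 1/(1.6620 + 0.3276) = 0.5026
  Lq = P₀·a^2·ρ / (2!(1-ρ)²) = 0.5026 × 0.4383 × 0.3310 / (2 × 0.4475) = 0.08147
  Wq_B = Lq/λ = 0.081468/14.3 = 0.0056971
  W_B = Wq_B + 1/μ = 0.0056971 + 0.046296 = 0.05199

Since W_B = 0.05199 < W_A = 0.08547, Option B (multiple servers) has the shorter time in system.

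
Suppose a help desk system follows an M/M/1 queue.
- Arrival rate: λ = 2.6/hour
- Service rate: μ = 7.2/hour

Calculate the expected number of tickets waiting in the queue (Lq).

ρ = λ/μ = 2.6/7.2 = 0.3611
For M/M/1: Lq = λ²/(μ(μ-λ))
Lq = 6.76/(7.2 × 4.60)
Lq = 0.2041 tickets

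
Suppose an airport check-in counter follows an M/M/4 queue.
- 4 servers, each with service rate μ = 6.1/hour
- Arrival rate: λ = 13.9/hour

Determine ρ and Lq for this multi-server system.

Traffic intensity: ρ = λ/(cμ) = 13.9/(4×6.1) = 0.5697
Since ρ = 0.5697 < 1, system is stable.
Offered load a = λ/μ = cρ = 13.9/6.1 = 2.2787
P₀ = [ Σₙ₌₀^3 aⁿ/n! + a^4/(4!(1-ρ)) ]⁻¹
Σ = a^0/0! + a^1/1! + a^2/2! + a^3/3! = 1.0000 + 2.2787 + 2.5962 + 1.9720 = 7.8469
a^4/(4!(1-ρ)) = 26.9612/(24 × 0.43033) = 2.6105
P₀ = 1/(7.8469 + 2.6105) = 0.09563
Lq = P₀·a^4·ρ / (4!(1-ρ)²) = 0.09563 × 26.9612 × 0.5697 / (24 × 0.1852) = 0.3305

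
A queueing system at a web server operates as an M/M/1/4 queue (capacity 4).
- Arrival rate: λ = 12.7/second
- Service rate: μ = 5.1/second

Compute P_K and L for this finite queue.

ρ = λ/μ = 12.7/5.1 = 2.4902
P₀ = (1-ρ)/(1-ρ^(K+1)) = (1-2.4902)/(1-2.4902^5) = -1.4902/-94.7571 = 0.01573
P_K = P₀×ρ^K = 0.0157265 × 2.4902^4 = 0.0157265 × 38.4536 = 0.6047
Blocking probability P_4 = 0.6047 (60.47%)
L = ρ[1 - (K+1)ρ^K + Kρ^(K+1)] / [(1-ρ)(1-ρ^(K+1))]
L = 2.4902 × (1 - 5×38.4536 + 4×95.7571) / ((1 - 2.4902) × (1 - 95.7571)) = 3.3817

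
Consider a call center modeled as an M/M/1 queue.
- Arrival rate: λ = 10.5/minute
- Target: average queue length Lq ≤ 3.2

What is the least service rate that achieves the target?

For M/M/1: Lq = λ²/(μ(μ-λ))
Need Lq ≤ 3.2, i.e. μ(μ-λ) ≥ λ²/3.2
μ² - 10.5μ - 110.25/3.2 ≥ 0  →  μ² - 10.5μ - 34.45312 ≥ 0
Quadratic formula (positive root): μ = [λ + √(λ² + 4×34.45312)]/2
Discriminant: 110.25 + 4×34.45312 = 248.0625, √248.0625 = 15.7500
μ ≥ (10.5 + 15.7500)/2 = 13.1250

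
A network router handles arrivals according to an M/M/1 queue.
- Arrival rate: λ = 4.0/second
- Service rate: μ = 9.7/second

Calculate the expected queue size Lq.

ρ = λ/μ = 4.0/9.7 = 0.4124
For M/M/1: Lq = λ²/(μ(μ-λ))
Lq = 16.00/(9.7 × 5.70)
Lq = 0.2894 packets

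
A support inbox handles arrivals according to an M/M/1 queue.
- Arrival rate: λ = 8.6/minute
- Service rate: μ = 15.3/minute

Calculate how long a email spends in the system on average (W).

First, compute utilization: ρ = λ/μ = 8.6/15.3 = 0.5621
For M/M/1: W = 1/(μ-λ)
W = 1/(15.3-8.6) = 1/6.70
W = 0.1493 minutes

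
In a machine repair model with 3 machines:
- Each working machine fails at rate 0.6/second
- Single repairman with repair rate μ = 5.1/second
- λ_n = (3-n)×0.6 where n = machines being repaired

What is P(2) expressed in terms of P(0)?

P(2)/P(0) = ∏_{i=0}^{2-1} λ_i/μ_{i+1}
= (3-0)×0.6/5.1 × (3-1)×0.6/5.1
= 0.08304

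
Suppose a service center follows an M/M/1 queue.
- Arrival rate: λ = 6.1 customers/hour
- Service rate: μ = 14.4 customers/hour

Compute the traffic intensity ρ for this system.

Server utilization: ρ = λ/μ
ρ = 6.1/14.4 = 0.4236
The server is busy 42.36% of the time.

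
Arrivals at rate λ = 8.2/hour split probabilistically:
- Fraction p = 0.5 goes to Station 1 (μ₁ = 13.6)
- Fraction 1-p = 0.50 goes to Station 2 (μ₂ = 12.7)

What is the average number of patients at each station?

Effective rates: λ₁ = 8.2×0.5 = 4.1, λ₂ = 8.2×0.50 = 4.1
Station 1: ρ₁ = 4.1/13.6 = 0.3015, L₁ = ρ₁/(1-ρ₁) = 0.3015/(1-0.3015) = 0.4316
Station 2: ρ₂ = 4.1/12.7 = 0.3228, L₂ = ρ₂/(1-ρ₂) = 0.3228/(1-0.3228) = 0.4767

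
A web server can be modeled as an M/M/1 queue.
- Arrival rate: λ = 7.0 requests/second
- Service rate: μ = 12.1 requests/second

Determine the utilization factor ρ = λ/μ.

Server utilization: ρ = λ/μ
ρ = 7.0/12.1 = 0.5785
The server is busy 57.85% of the time.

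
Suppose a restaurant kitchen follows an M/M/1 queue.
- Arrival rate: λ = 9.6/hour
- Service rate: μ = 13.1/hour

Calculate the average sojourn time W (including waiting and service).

First, compute utilization: ρ = λ/μ = 9.6/13.1 = 0.7328
For M/M/1: W = 1/(μ-λ)
W = 1/(13.1-9.6) = 1/3.50
W = 0.2857 hours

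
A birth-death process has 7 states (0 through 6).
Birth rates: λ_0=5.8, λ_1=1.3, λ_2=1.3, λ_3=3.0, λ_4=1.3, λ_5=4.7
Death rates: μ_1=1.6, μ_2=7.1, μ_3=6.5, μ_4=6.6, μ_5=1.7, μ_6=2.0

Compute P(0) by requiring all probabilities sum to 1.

Ratios P(n)/P(0) = (λ₀···λₙ₋₁)/(μ₁···μₙ):
P(1)/P(0) = (5.8)/(1.6) = 3.6250
P(2)/P(0) = (5.8×1.3)/(1.6×7.1) = 0.66373
P(3)/P(0) = (5.8×1.3×1.3)/(1.6×7.1×6.5) = 0.13275
P(4)/P(0) = (5.8×1.3×1.3×3.0)/(1.6×7.1×6.5×6.6) = 0.060339
P(5)/P(0) = (5.8×1.3×1.3×3.0×1.3)/(1.6×7.1×6.5×6.6×1.7) = 0.046142
P(6)/P(0) = (5.8×1.3×1.3×3.0×1.3×4.7)/(1.6×7.1×6.5×6.6×1.7×2.0) = 0.10843

Normalization: ∑ P(n) = 1
P(0) × (1.0000 + 3.6250 + 0.66373 + 0.13275 + 0.060339 + 0.046142 + 0.10843) = 1
P(0) × 5.6364 = 1
P(0) = 1/5.6364 = 0.1774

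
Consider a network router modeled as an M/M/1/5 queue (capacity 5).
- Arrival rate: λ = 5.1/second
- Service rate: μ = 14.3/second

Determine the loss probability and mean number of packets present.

ρ = λ/μ = 5.1/14.3 = 0.35664
P₀ = (1-ρ)/(1-ρ^(K+1)) = (1-0.35664)/(1-0.35664^6) = 0.64336/0.99794 = 0.6447
P_K = P₀×ρ^K = 0.6447 × 0.35664^5 = 0.6447 × 0.005770 = 0.003720
Blocking probability P_5 = 0.003720 (0.37%)
L = ρ[1 - (K+1)ρ^K + Kρ^(K+1)] / [(1-ρ)(1-ρ^(K+1))]
L = 0.35664 × (1 - 6×0.005770 + 5×0.002058) / ((1 - 0.35664) × (1 - 0.002058)) = 0.5420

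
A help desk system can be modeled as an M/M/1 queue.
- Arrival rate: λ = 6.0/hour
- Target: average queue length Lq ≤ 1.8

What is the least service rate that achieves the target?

For M/M/1: Lq = λ²/(μ(μ-λ))
Need Lq ≤ 1.8, i.e. μ(μ-λ) ≥ λ²/1.8
μ² - 6.0μ - 36.00/1.8 ≥ 0  →  μ² - 6.0μ - 20.0000 ≥ 0
Quadratic formula (positive root): μ = [λ + √(λ² + 4×20.0000)]/2
Discriminant: 36.00 + 4×20.0000 = 116.0000, √116.0000 = 10.77033
μ ≥ (6.0 + 10.77033)/2 = 8.3852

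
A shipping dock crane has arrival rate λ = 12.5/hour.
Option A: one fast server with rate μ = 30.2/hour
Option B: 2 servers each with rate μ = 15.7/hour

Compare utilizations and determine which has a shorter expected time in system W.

Option A: single server μ = 30.2 (M/M/1)
  ρ_A = 12.5/30.2 = 0.4139
  W_A = 1/(μ-λ) = 1/(30.2-12.5) = 1/17.70 = 0.05650

Option B: 2 servers μ = 15.7 (M/M/2)
  ρ_B = λ/(cμ) = 12.5/(2×15.7) = 0.3981
  Offered load a = λ/μ = cρ = 12.5/15.7 = 0.7962
  P₀ = [ Σₙ₌₀^1 aⁿ/n! + a^2/(2!(1-ρ)) ]⁻¹
  Σ = a^0/0! + a^1/1! = 1.0000 + 0.7962 = 1.7962
  a^2/(2!(1-ρ)) = 0.6339/(2 × 0.6019) = 0.5266
  P₀ = 1/(1.7962 + 0.5266) = 0.4305
  Lq = P₀·a^2·ρ / (2!(1-ρ)²) = 0.4305 × 0.6339 × 0.3981 / (2 × 0.3623) = 0.1499
  Wq_B = Lq/λ = 0.14994/12.5 = 0.011995
  W_B = Wq_B + 1/μ = 0.011995 + 0.063694 = 0.07569

Since W_A = 0.05650 < W_B = 0.07569, Option A (single fast server) has the shorter time in system.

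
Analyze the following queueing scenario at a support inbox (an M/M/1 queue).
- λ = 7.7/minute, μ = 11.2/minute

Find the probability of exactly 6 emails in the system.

ρ = λ/μ = 7.7/11.2 = 0.6875
P(n) = (1-ρ)ρⁿ
P(6) = (1-0.6875) × 0.6875^6
P(6) = 0.3125 × 0.1056
P(6) = 0.03300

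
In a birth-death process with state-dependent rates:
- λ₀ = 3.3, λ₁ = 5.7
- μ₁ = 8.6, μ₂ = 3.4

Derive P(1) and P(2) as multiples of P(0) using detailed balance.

Balance equations:
State 0: λ₀P₀ = μ₁P₁ → P₁ = (λ₀/μ₁)P₀ = (3.3/8.6)P₀ = 0.3837P₀
State 1: P₂ = (λ₀λ₁)/(μ₁μ₂)P₀ = (3.3×5.7)/(8.6×3.4)P₀ = 0.6433P₀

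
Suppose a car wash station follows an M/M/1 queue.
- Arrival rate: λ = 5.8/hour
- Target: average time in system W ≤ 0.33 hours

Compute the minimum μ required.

For M/M/1: W = 1/(μ-λ)
Need W ≤ 0.33, so 1/(μ-λ) ≤ 0.33
μ - λ ≥ 1/0.33 = 3.0303
μ ≥ 5.8 + 3.0303 = 8.8303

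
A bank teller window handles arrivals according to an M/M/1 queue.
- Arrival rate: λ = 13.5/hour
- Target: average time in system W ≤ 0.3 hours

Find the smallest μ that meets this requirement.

For M/M/1: W = 1/(μ-λ)
Need W ≤ 0.3, so 1/(μ-λ) ≤ 0.3
μ - λ ≥ 1/0.3 = 3.3333
μ ≥ 13.5 + 3.3333 = 16.8333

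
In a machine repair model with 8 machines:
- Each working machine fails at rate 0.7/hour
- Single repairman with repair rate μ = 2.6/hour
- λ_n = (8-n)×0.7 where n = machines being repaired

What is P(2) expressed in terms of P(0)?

P(2)/P(0) = ∏_{i=0}^{2-1} λ_i/μ_{i+1}
= (8-0)×0.7/2.6 × (8-1)×0.7/2.6
= 4.0592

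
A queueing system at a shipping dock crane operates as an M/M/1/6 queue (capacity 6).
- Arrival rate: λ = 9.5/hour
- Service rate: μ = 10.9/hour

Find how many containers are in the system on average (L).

ρ = λ/μ = 9.5/10.9 = 0.87156
P₀ = (1-ρ)/(1-ρ^(K+1)) = (1-0.87156)/(1-0.87156^7) = 0.1284/0.6180 = 0.2078
P_K = P₀×ρ^K = 0.20784 × 0.87156^6 = 0.20784 × 0.43831 = 0.09110
L = ρ[1 - (K+1)ρ^K + Kρ^(K+1)] / [(1-ρ)(1-ρ^(K+1))]
L = 0.87156 × (1 - 7×0.4383124 + 6×0.3820155) / ((1 - 0.87156) × (1 - 0.3820155)) = 2.4586 containers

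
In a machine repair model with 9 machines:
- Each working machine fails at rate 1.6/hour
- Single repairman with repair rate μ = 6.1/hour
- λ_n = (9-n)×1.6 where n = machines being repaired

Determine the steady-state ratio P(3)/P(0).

P(3)/P(0) = ∏_{i=0}^{3-1} λ_i/μ_{i+1}
= (9-0)×1.6/6.1 × (9-1)×1.6/6.1 × (9-2)×1.6/6.1
= 9.0950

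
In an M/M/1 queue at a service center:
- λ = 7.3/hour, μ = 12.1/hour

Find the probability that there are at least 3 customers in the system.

ρ = λ/μ = 7.3/12.1 = 0.6033
P(N ≥ n) = ρⁿ
P(N ≥ 3) = 0.6033^3
P(N ≥ 3) = 0.2196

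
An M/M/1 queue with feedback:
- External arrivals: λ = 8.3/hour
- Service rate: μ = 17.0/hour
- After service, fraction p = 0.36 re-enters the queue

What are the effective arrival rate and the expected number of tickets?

Effective arrival rate: λ_eff = λ/(1-p) = 8.3/(1-0.36) = 8.3/0.64 = 12.9688
ρ = λ_eff/μ = 12.9688/17.0 = 0.76287
L = ρ/(1-ρ) = 0.76287/(1-0.76287) = 3.2171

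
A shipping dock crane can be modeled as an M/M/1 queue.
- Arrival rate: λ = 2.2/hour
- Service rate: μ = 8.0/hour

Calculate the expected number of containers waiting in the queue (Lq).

ρ = λ/μ = 2.2/8.0 = 0.2750
For M/M/1: Lq = λ²/(μ(μ-λ))
Lq = 4.84/(8.0 × 5.80)
Lq = 0.1043 containers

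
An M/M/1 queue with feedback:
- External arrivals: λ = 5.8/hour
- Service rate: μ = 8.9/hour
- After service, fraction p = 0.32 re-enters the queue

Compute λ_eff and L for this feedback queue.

Effective arrival rate: λ_eff = λ/(1-p) = 5.8/(1-0.32) = 5.8/0.68 = 8.52941
ρ = λ_eff/μ = 8.52941/8.9 = 0.958361
L = ρ/(1-ρ) = 0.958361/(1-0.958361) = 23.0159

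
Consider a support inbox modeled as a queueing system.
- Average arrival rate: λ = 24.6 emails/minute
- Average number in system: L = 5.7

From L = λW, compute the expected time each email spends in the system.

Little's Law: L = λW, so W = L/λ
W = 5.7/24.6 = 0.2317 minutes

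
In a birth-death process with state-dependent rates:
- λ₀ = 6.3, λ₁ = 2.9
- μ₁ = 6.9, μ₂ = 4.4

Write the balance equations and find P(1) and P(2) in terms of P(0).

Balance equations:
State 0: λ₀P₀ = μ₁P₁ → P₁ = (λ₀/μ₁)P₀ = (6.3/6.9)P₀ = 0.9130P₀
State 1: P₂ = (λ₀λ₁)/(μ₁μ₂)P₀ = (6.3×2.9)/(6.9×4.4)P₀ = 0.6018P₀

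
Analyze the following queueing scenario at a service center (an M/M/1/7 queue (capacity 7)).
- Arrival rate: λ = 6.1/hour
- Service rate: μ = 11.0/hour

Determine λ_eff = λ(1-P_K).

ρ = λ/μ = 6.1/11.0 = 0.55455
P₀ = (1-ρ)/(1-ρ^(K+1)) = (1-0.55455)/(1-0.55455^8) = 0.4455/0.9911 = 0.4495
P_K = P₀×ρ^K = 0.44947 × 0.55455^7 = 0.44947 × 0.016128 = 0.007249
λ_eff = λ(1-P_K) = 6.1 × (1 - 0.007249) = 6.1 × 0.99275 = 6.0558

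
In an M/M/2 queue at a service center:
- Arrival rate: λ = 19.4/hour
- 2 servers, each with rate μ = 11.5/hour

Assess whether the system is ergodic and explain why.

Stability requires ρ = λ/(cμ) < 1
ρ = 19.4/(2 × 11.5) = 19.4/23.00 = 0.8435
Since 0.8435 < 1, the system is STABLE.
The servers are busy 84.35% of the time.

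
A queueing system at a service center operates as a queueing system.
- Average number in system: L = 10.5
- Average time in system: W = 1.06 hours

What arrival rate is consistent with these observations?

Little's Law: L = λW, so λ = L/W
λ = 10.5/1.06 = 9.9057 customers/hour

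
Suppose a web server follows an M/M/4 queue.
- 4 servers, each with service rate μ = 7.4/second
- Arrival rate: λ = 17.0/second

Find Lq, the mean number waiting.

Traffic intensity: ρ = λ/(cμ) = 17.0/(4×7.4) = 0.5743
Since ρ = 0.5743 < 1, system is stable.
Offered load a = λ/μ = cρ = 17.0/7.4 = 2.2973
P₀ = [ Σₙ₌₀^3 aⁿ/n! + a^4/(4!(1-ρ)) ]⁻¹
Σ = a^0/0! + a^1/1! + a^2/2! + a^3/3! = 1.0000 + 2.2973 + 2.6388 + 2.0207 = 7.9568
a^4/(4!(1-ρ)) = 27.8528/(24 × 0.42568) = 2.7263
P₀ = 1/(7.9568 + 2.7263) = 0.09361
Lq = P₀·a^4·ρ / (4!(1-ρ)²) = 0.09361 × 27.8528 × 0.5743 / (24 × 0.1812) = 0.3443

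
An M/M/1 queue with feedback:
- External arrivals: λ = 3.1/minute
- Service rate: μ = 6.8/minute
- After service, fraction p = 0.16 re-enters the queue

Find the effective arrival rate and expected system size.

Effective arrival rate: λ_eff = λ/(1-p) = 3.1/(1-0.16) = 3.1/0.84 = 3.6905
ρ = λ_eff/μ = 3.6905/6.8 = 0.54272
L = ρ/(1-ρ) = 0.54272/(1-0.54272) = 1.1868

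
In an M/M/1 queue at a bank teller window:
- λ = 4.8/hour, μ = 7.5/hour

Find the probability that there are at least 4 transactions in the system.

ρ = λ/μ = 4.8/7.5 = 0.6400
P(N ≥ n) = ρⁿ
P(N ≥ 4) = 0.6400^4
P(N ≥ 4) = 0.1678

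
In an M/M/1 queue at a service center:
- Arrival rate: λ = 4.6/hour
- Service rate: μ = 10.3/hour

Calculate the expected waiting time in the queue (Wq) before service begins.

First, compute utilization: ρ = λ/μ = 4.6/10.3 = 0.4466
For M/M/1: Wq = λ/(μ(μ-λ))
Wq = 4.6/(10.3 × (10.3-4.6))
Wq = 4.6/(10.3 × 5.70)
Wq = 0.07835 hours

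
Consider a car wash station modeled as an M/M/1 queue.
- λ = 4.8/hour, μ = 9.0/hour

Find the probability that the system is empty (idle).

ρ = λ/μ = 4.8/9.0 = 0.5333
P(0) = 1 - ρ = 1 - 0.5333 = 0.4667
The server is idle 46.67% of the time.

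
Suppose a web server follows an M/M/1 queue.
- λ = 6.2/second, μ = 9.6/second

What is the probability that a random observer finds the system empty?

ρ = λ/μ = 6.2/9.6 = 0.6458
P(0) = 1 - ρ = 1 - 0.6458 = 0.3542
The server is idle 35.42% of the time.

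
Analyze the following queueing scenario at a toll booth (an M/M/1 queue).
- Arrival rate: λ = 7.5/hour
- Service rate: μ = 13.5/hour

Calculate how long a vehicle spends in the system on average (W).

First, compute utilization: ρ = λ/μ = 7.5/13.5 = 0.5556
For M/M/1: W = 1/(μ-λ)
W = 1/(13.5-7.5) = 1/6.00
W = 0.1667 hours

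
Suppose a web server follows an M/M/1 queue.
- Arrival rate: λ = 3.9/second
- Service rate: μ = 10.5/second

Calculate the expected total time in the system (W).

First, compute utilization: ρ = λ/μ = 3.9/10.5 = 0.3714
For M/M/1: W = 1/(μ-λ)
W = 1/(10.5-3.9) = 1/6.60
W = 0.1515 seconds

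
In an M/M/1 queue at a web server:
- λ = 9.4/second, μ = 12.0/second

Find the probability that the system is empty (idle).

ρ = λ/μ = 9.4/12.0 = 0.7833
P(0) = 1 - ρ = 1 - 0.7833 = 0.2167
The server is idle 21.67% of the time.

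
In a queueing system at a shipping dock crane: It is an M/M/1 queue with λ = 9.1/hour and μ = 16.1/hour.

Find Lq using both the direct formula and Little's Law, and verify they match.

Method 1 (direct): Lq = λ²/(μ(μ-λ)) = 82.81/(16.1 × 7.00) = 0.7348

Method 2 (Little's Law):
W = 1/(μ-λ) = 1/7.00 = 0.14286
Wq = W - 1/μ = 0.14286 - 0.062112 = 0.08075
Lq = λWq = 9.1 × 0.08075 = 0.7348 ✔ (matches Method 1)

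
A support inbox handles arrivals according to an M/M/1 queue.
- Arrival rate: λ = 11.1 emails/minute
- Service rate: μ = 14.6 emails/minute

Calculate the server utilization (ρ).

Server utilization: ρ = λ/μ
ρ = 11.1/14.6 = 0.7603
The server is busy 76.03% of the time.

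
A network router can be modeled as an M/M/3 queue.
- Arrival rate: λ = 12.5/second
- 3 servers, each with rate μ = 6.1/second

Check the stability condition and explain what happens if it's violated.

Stability requires ρ = λ/(cμ) < 1
ρ = 12.5/(3 × 6.1) = 12.5/18.30 = 0.6831
Since 0.6831 < 1, the system is STABLE.
The servers are busy 68.31% of the time.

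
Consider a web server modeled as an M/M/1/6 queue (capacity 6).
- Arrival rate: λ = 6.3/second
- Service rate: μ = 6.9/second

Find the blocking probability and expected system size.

ρ = λ/μ = 6.3/6.9 = 0.91304
P₀ = (1-ρ)/(1-ρ^(K+1)) = (1-0.91304)/(1-0.91304^7) = 0.08696/0.4710 = 0.1846
P_K = P₀×ρ^K = 0.18462 × 0.91304^6 = 0.18462 × 0.57935 = 0.1070
Blocking probability P_6 = 0.1070 (10.70%)
L = ρ[1 - (K+1)ρ^K + Kρ^(K+1)] / [(1-ρ)(1-ρ^(K+1))]
L = 0.91304 × (1 - 7×0.579347 + 6×0.528967) / ((1 - 0.91304) × (1 - 0.528967)) = 2.6386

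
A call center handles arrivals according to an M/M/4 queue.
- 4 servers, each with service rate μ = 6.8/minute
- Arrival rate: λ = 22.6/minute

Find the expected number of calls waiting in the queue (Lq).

Traffic intensity: ρ = λ/(cμ) = 22.6/(4×6.8) = 0.8309
Since ρ = 0.8309 < 1, system is stable.
Offered load a = λ/μ = cρ = 22.6/6.8 = 3.3235
P₀ = [ Σₙ₌₀^3 aⁿ/n! + a^4/(4!(1-ρ)) ]⁻¹
Σ = a^0/0! + a^1/1! + a^2/2! + a^3/3! = 1.00000 + 3.32353 + 5.52292 + 6.11853 = 15.9650
a^4/(4!(1-ρ)) = 122.0108/(24 × 0.169118) = 30.0606
P₀ = 1/(15.9650 + 30.0606) = 0.02173
Lq = P₀·a^4·ρ / (4!(1-ρ)²) = 0.021727 × 122.0108 × 0.83088 / (24 × 0.028601) = 3.2088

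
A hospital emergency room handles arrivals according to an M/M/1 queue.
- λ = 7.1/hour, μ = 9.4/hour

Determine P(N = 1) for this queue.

ρ = λ/μ = 7.1/9.4 = 0.7553
P(n) = (1-ρ)ρⁿ
P(1) = (1-0.7553) × 0.7553^1
P(1) = 0.2447 × 0.7553
P(1) = 0.1848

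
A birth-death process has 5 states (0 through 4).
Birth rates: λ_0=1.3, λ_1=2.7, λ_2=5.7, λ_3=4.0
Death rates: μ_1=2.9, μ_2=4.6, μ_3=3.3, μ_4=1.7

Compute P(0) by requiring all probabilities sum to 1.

Ratios P(n)/P(0) = (λ₀···λₙ₋₁)/(μ₁···μₙ):
P(1)/P(0) = (1.3)/(2.9) = 0.448276
P(2)/P(0) = (1.3×2.7)/(2.9×4.6) = 0.263118
P(3)/P(0) = (1.3×2.7×5.7)/(2.9×4.6×3.3) = 0.454477
P(4)/P(0) = (1.3×2.7×5.7×4.0)/(2.9×4.6×3.3×1.7) = 1.06936

Normalization: ∑ P(n) = 1
P(0) × (1.00000 + 0.448276 + 0.263118 + 0.454477 + 1.06936) = 1
P(0) × 3.2352 = 1
P(0) = 1/3.2352 = 0.3091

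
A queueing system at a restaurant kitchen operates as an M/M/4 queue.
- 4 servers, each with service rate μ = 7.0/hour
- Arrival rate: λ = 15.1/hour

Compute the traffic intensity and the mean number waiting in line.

Traffic intensity: ρ = λ/(cμ) = 15.1/(4×7.0) = 0.5393
Since ρ = 0.5393 < 1, system is stable.
Offered load a = λ/μ = cρ = 15.1/7.0 = 2.1571
P₀ = [ Σₙ₌₀^3 aⁿ/n! + a^4/(4!(1-ρ)) ]⁻¹
Σ = a^0/0! + a^1/1! + a^2/2! + a^3/3! = 1.0000 + 2.1571 + 2.3266 + 1.6730 = 7.1567
a^4/(4!(1-ρ)) = 21.6529/(24 × 0.4607) = 1.9583
P₀ = 1/(7.1567 + 1.9583) = 0.1097
Lq = P₀·a^4·ρ / (4!(1-ρ)²) = 0.10971 × 21.6529 × 0.53929 / (24 × 0.21226) = 0.2515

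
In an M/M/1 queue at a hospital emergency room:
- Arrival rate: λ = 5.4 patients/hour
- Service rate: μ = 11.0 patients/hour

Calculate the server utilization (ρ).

Server utilization: ρ = λ/μ
ρ = 5.4/11.0 = 0.4909
The server is busy 49.09% of the time.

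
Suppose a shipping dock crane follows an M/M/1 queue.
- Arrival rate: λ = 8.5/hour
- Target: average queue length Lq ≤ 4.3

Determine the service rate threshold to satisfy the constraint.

For M/M/1: Lq = λ²/(μ(μ-λ))
Need Lq ≤ 4.3, i.e. μ(μ-λ) ≥ λ²/4.3
μ² - 8.5μ - 72.25/4.3 ≥ 0  →  μ² - 8.5μ - 16.80233 ≥ 0
Quadratic formula (positive root): μ = [λ + √(λ² + 4×16.80233)]/2
Discriminant: 72.25 + 4×16.80233 = 139.4593, √139.4593 = 11.80929
μ ≥ (8.5 + 11.80929)/2 = 10.1546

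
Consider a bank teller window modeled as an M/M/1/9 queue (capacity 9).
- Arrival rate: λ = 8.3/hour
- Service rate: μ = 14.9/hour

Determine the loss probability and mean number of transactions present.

ρ = λ/μ = 8.3/14.9 = 0.55705
P₀ = (1-ρ)/(1-ρ^(K+1)) = (1-0.55705)/(1-0.55705^10) = 0.4429/0.9971 = 0.4442
P_K = P₀×ρ^K = 0.4442 × 0.55705^9 = 0.4442 × 0.005165 = 0.002294
Blocking probability P_9 = 0.002294 (0.23%)
L = ρ[1 - (K+1)ρ^K + Kρ^(K+1)] / [(1-ρ)(1-ρ^(K+1))]
L = 0.55705 × (1 - 10×0.005165 + 9×0.002877) / ((1 - 0.55705) × (1 - 0.002877)) = 1.2287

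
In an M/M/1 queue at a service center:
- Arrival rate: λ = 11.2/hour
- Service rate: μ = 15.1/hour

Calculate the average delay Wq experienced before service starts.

First, compute utilization: ρ = λ/μ = 11.2/15.1 = 0.7417
For M/M/1: Wq = λ/(μ(μ-λ))
Wq = 11.2/(15.1 × (15.1-11.2))
Wq = 11.2/(15.1 × 3.90)
Wq = 0.1902 hours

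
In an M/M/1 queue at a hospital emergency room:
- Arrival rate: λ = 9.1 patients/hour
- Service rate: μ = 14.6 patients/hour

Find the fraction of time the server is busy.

Server utilization: ρ = λ/μ
ρ = 9.1/14.6 = 0.6233
The server is busy 62.33% of the time.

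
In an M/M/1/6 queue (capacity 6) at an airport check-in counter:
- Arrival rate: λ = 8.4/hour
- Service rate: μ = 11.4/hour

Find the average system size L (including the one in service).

ρ = λ/μ = 8.4/11.4 = 0.73684
P₀ = (1-ρ)/(1-ρ^(K+1)) = (1-0.73684)/(1-0.73684^7) = 0.26316/0.88207 = 0.2983
P_K = P₀×ρ^K = 0.29834 × 0.73684^6 = 0.29834 × 0.16004 = 0.04775
L = ρ[1 - (K+1)ρ^K + Kρ^(K+1)] / [(1-ρ)(1-ρ^(K+1))]
L = 0.73684 × (1 - 7×0.160044 + 6×0.117927) / ((1 - 0.73684) × (1 - 0.117927)) = 1.8641 passengers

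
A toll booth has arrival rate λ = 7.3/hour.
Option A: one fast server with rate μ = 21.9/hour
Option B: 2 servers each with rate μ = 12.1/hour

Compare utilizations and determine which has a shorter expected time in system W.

Option A: single server μ = 21.9 (M/M/1)
  ρ_A = 7.3/21.9 = 0.3333
  W_A = 1/(μ-λ) = 1/(21.9-7.3) = 1/14.60 = 0.06849

Option B: 2 servers μ = 12.1 (M/M/2)
  ρ_B = λ/(cμ) = 7.3/(2×12.1) = 0.3017
  Offered load a = λ/μ = cρ = 7.3/12.1 = 0.6033
  P₀ = [ Σₙ₌₀^1 aⁿ/n! + a^2/(2!(1-ρ)) ]⁻¹
  Σ = a^0/0! + a^1/1! = 1.0000 + 0.6033 = 1.6033
  a^2/(2!(1-ρ)) = 0.3640/(2 × 0.6983) = 0.2606
  P₀ = 1/(1.6033 + 0.2606) = 0.5365
  Lq = P₀·a^2·ρ / (2!(1-ρ)²) = 0.53651 × 0.36398 × 0.30165 / (2 × 0.48769) = 0.06039
  Wq_B = Lq/λ = 0.060393/7.3 = 0.0082730
  W_B = Wq_B + 1/μ = 0.0082730 + 0.082645 = 0.09092

Since W_A = 0.06849 < W_B = 0.09092, Option A (single fast server) has the shorter time in system.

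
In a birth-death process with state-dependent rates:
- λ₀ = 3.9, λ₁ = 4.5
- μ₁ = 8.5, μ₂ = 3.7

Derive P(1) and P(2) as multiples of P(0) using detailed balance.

Balance equations:
State 0: λ₀P₀ = μ₁P₁ → P₁ = (λ₀/μ₁)P₀ = (3.9/8.5)P₀ = 0.4588P₀
State 1: P₂ = (λ₀λ₁)/(μ₁μ₂)P₀ = (3.9×4.5)/(8.5×3.7)P₀ = 0.5580P₀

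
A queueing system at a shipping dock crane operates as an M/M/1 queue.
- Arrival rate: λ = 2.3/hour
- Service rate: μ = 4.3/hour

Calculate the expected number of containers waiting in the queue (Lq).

ρ = λ/μ = 2.3/4.3 = 0.5349
For M/M/1: Lq = λ²/(μ(μ-λ))
Lq = 5.29/(4.3 × 2.00)
Lq = 0.6151 containers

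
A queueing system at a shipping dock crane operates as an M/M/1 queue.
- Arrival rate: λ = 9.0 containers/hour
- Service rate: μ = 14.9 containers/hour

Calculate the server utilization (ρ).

Server utilization: ρ = λ/μ
ρ = 9.0/14.9 = 0.6040
The server is busy 60.40% of the time.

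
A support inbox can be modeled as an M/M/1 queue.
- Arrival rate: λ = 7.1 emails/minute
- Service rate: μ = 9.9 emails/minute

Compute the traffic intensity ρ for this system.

Server utilization: ρ = λ/μ
ρ = 7.1/9.9 = 0.7172
The server is busy 71.72% of the time.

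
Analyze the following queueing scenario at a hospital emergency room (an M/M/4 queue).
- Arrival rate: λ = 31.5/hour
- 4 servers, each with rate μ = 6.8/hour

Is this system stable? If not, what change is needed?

Stability requires ρ = λ/(cμ) < 1
ρ = 31.5/(4 × 6.8) = 31.5/27.20 = 1.1581
Since 1.1581 ≥ 1, the system is UNSTABLE.
Need c > λ/μ = 31.5/6.8 = 4.63.
Minimum servers needed: c = 5.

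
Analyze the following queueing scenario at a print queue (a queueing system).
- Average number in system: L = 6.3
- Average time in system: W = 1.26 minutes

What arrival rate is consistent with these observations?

Little's Law: L = λW, so λ = L/W
λ = 6.3/1.26 = 5.0000 jobs/minute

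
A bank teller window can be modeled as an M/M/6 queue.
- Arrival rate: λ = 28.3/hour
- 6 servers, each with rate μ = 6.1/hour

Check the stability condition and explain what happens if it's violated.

Stability requires ρ = λ/(cμ) < 1
ρ = 28.3/(6 × 6.1) = 28.3/36.60 = 0.7732
Since 0.7732 < 1, the system is STABLE.
The servers are busy 77.32% of the time.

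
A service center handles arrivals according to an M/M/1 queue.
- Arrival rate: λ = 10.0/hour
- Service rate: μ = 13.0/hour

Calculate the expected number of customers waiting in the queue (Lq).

ρ = λ/μ = 10.0/13.0 = 0.7692
For M/M/1: Lq = λ²/(μ(μ-λ))
Lq = 100.00/(13.0 × 3.00)
Lq = 2.5641 customers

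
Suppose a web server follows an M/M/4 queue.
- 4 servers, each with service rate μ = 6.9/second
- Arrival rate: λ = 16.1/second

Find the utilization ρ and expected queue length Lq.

Traffic intensity: ρ = λ/(cμ) = 16.1/(4×6.9) = 0.5833
Since ρ = 0.5833 < 1, system is stable.
Offered load a = λ/μ = cρ = 16.1/6.9 = 2.3333
P₀ = [ Σₙ₌₀^3 aⁿ/n! + a^4/(4!(1-ρ)) ]⁻¹
Σ = a^0/0! + a^1/1! + a^2/2! + a^3/3! = 1.0000 + 2.3333 + 2.7222 + 2.1173 = 8.1728
a^4/(4!(1-ρ)) = 29.6420/(24 × 0.41667) = 2.9642
P₀ = 1/(8.1728 + 2.9642) = 0.08979
Lq = P₀·a^4·ρ / (4!(1-ρ)²) = 0.08979 × 29.6420 × 0.5833 / (24 × 0.1736) = 0.3726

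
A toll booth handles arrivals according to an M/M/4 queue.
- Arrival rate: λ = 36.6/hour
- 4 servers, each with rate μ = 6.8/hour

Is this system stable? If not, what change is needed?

Stability requires ρ = λ/(cμ) < 1
ρ = 36.6/(4 × 6.8) = 36.6/27.20 = 1.3456
Since 1.3456 ≥ 1, the system is UNSTABLE.
Need c > λ/μ = 36.6/6.8 = 5.38.
Minimum servers needed: c = 6.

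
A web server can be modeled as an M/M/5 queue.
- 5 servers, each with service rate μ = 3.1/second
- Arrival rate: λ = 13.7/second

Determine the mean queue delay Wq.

Traffic intensity: ρ = λ/(cμ) = 13.7/(5×3.1) = 0.8839
Since ρ = 0.8839 < 1, system is stable.
Offered load a = λ/μ = cρ = 13.7/3.1 = 4.4194
P₀ = [ Σₙ₌₀^4 aⁿ/n! + a^5/(5!(1-ρ)) ]⁻¹
Σ = a^0/0! + a^1/1! + a^2/2! + a^3/3! + a^4/4! = 1.0000 + 4.4194 + 9.7653 + 14.3855 + 15.8937 = 45.4639
a^5/(5!(1-ρ)) = 1685.7547/(120 × 0.116129) = 120.9685
P₀ = 1/(45.4639 + 120.9685) = 0.006008
Lq = P₀·a^5·ρ / (5!(1-ρ)²) = 0.00600845 × 1685.7547 × 0.883871 / (120 × 0.0134860) = 5.5320
Wq = Lq/λ = 5.5320/13.7 = 0.4038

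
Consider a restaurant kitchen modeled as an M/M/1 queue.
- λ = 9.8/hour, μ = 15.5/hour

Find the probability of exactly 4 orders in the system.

ρ = λ/μ = 9.8/15.5 = 0.6323
P(n) = (1-ρ)ρⁿ
P(4) = (1-0.6323) × 0.6323^4
P(4) = 0.36770 × 0.15984
P(4) = 0.05877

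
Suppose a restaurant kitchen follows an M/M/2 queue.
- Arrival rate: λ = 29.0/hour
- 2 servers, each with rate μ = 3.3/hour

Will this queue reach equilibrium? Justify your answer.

Stability requires ρ = λ/(cμ) < 1
ρ = 29.0/(2 × 3.3) = 29.0/6.60 = 4.3939
Since 4.3939 ≥ 1, the system is UNSTABLE.
Need c > λ/μ = 29.0/3.3 = 8.79.
Minimum servers needed: c = 9.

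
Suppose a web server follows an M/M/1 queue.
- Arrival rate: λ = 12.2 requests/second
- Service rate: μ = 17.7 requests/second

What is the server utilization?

Server utilization: ρ = λ/μ
ρ = 12.2/17.7 = 0.6893
The server is busy 68.93% of the time.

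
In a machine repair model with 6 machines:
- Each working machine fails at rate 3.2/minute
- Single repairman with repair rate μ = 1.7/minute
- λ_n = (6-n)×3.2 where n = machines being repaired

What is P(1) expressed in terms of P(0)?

P(1)/P(0) = ∏_{i=0}^{1-1} λ_i/μ_{i+1}
= (6-0)×3.2/1.7
= 11.2941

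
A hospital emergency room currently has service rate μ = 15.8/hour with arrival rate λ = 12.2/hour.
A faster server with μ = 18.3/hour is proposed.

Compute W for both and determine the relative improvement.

System 1: ρ₁ = 12.2/15.8 = 0.7722, W₁ = 1/(15.8-12.2) = 0.277778
System 2: ρ₂ = 12.2/18.3 = 0.6667, W₂ = 1/(18.3-12.2) = 0.163934
Improvement: (W₁-W₂)/W₁ = (0.277778-0.163934)/0.277778 = 40.98%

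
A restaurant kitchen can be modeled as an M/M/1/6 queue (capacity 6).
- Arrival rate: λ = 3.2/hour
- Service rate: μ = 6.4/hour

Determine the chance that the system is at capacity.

ρ = λ/μ = 3.2/6.4 = 0.5000
P₀ = (1-ρ)/(1-ρ^(K+1)) = (1-0.5000)/(1-0.5000^7) = 0.5000/0.9922 = 0.5039
P_K = P₀×ρ^K = 0.50394 × 0.5000^6 = 0.50394 × 0.015625 = 0.007874
Blocking probability = 0.79%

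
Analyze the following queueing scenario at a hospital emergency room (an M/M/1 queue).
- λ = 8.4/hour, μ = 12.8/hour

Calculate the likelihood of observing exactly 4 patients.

ρ = λ/μ = 8.4/12.8 = 0.65625
P(n) = (1-ρ)ρⁿ
P(4) = (1-0.65625) × 0.65625^4
P(4) = 0.34375 × 0.18547
P(4) = 0.06376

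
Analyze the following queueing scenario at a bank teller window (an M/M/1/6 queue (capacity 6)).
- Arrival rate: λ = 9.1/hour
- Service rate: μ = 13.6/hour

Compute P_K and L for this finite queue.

ρ = λ/μ = 9.1/13.6 = 0.66912
P₀ = (1-ρ)/(1-ρ^(K+1)) = (1-0.66912)/(1-0.66912^7) = 0.33088/0.93995 = 0.3520
P_K = P₀×ρ^K = 0.3520 × 0.66912^6 = 0.3520 × 0.08975 = 0.03159
Blocking probability P_6 = 0.03159 (3.16%)
L = ρ[1 - (K+1)ρ^K + Kρ^(K+1)] / [(1-ρ)(1-ρ^(K+1))]
L = 0.66912 × (1 - 7×0.08975 + 6×0.06005) / ((1 - 0.66912) × (1 - 0.06005)) = 1.5750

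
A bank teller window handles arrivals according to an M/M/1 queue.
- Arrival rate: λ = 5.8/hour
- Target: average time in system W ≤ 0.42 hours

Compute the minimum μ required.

For M/M/1: W = 1/(μ-λ)
Need W ≤ 0.42, so 1/(μ-λ) ≤ 0.42
μ - λ ≥ 1/0.42 = 2.3810
μ ≥ 5.8 + 2.3810 = 8.1810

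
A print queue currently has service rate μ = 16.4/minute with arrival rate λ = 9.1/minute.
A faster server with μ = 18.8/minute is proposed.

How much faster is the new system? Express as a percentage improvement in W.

System 1: ρ₁ = 9.1/16.4 = 0.5549, W₁ = 1/(16.4-9.1) = 0.1370
System 2: ρ₂ = 9.1/18.8 = 0.4840, W₂ = 1/(18.8-9.1) = 0.1031
Improvement: (W₁-W₂)/W₁ = (0.1370-0.1031)/0.1370 = 24.74%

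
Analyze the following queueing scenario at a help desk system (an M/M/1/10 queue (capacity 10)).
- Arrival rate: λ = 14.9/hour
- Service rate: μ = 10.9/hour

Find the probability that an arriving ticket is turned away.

ρ = λ/μ = 14.9/10.9 = 1.36697
P₀ = (1-ρ)/(1-ρ^(K+1)) = (1-1.36697)/(1-1.36697^11) = -0.36697/-30.1422 = 0.01217
P_K = P₀×ρ^K = 0.012175 × 1.36697^10 = 0.012175 × 22.7819 = 0.2774
Blocking probability = 27.74%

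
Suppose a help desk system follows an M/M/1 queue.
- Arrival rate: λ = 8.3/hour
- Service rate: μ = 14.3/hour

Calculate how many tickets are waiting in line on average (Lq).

ρ = λ/μ = 8.3/14.3 = 0.5804
For M/M/1: Lq = λ²/(μ(μ-λ))
Lq = 68.89/(14.3 × 6.00)
Lq = 0.8029 tickets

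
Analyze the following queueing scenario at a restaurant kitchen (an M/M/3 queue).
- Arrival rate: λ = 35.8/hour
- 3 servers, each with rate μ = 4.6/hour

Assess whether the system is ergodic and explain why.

Stability requires ρ = λ/(cμ) < 1
ρ = 35.8/(3 × 4.6) = 35.8/13.80 = 2.5942
Since 2.5942 ≥ 1, the system is UNSTABLE.
Need c > λ/μ = 35.8/4.6 = 7.78.
Minimum servers needed: c = 8.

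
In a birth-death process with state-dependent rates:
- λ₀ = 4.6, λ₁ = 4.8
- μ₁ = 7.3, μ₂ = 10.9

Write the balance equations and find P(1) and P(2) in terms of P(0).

Balance equations:
State 0: λ₀P₀ = μ₁P₁ → P₁ = (λ₀/μ₁)P₀ = (4.6/7.3)P₀ = 0.6301P₀
State 1: P₂ = (λ₀λ₁)/(μ₁μ₂)P₀ = (4.6×4.8)/(7.3×10.9)P₀ = 0.2775P₀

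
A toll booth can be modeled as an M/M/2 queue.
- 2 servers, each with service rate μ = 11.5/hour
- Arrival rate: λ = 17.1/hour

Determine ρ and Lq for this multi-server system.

Traffic intensity: ρ = λ/(cμ) = 17.1/(2×11.5) = 0.7435
Since ρ = 0.7435 < 1, system is stable.
Offered load a = λ/μ = cρ = 17.1/11.5 = 1.4870
P₀ = [ Σₙ₌₀^1 aⁿ/n! + a^2/(2!(1-ρ)) ]⁻¹
Σ = a^0/0! + a^1/1! = 1.0000 + 1.4870 = 2.4870
a^2/(2!(1-ρ)) = 2.211040/(2 × 0.2565217) = 4.3097
P₀ = 1/(2.4870 + 4.3097) = 0.1471
Lq = P₀·a^2·ρ / (2!(1-ρ)²) = 0.147132 × 2.21104 × 0.743478 / (2 × 0.0658034) = 1.8378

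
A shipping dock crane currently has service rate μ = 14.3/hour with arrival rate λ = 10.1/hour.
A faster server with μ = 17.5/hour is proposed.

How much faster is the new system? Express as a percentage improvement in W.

System 1: ρ₁ = 10.1/14.3 = 0.7063, W₁ = 1/(14.3-10.1) = 0.23810
System 2: ρ₂ = 10.1/17.5 = 0.5771, W₂ = 1/(17.5-10.1) = 0.13514
Improvement: (W₁-W₂)/W₁ = (0.23810-0.13514)/0.23810 = 43.24%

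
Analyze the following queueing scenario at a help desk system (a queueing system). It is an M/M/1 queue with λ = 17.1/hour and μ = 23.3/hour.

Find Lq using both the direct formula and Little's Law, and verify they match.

Method 1 (direct): Lq = λ²/(μ(μ-λ)) = 292.41/(23.3 × 6.20) = 2.0242

Method 2 (Little's Law):
W = 1/(μ-λ) = 1/6.20 = 0.16129
Wq = W - 1/μ = 0.16129 - 0.042918 = 0.118372
Lq = λWq = 17.1 × 0.118372 = 2.0242 ✔ (matches Method 1)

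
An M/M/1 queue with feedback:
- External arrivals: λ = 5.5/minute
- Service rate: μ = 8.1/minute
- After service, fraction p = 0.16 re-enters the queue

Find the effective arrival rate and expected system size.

Effective arrival rate: λ_eff = λ/(1-p) = 5.5/(1-0.16) = 5.5/0.84 = 6.5476
ρ = λ_eff/μ = 6.5476/8.1 = 0.80835
L = ρ/(1-ρ) = 0.80835/(1-0.80835) = 4.2178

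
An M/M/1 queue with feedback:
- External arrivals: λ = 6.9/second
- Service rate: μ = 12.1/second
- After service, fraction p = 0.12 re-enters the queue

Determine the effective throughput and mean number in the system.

Effective arrival rate: λ_eff = λ/(1-p) = 6.9/(1-0.12) = 6.9/0.88 = 7.8409
ρ = λ_eff/μ = 7.8409/12.1 = 0.64801
L = ρ/(1-ρ) = 0.64801/(1-0.64801) = 1.8410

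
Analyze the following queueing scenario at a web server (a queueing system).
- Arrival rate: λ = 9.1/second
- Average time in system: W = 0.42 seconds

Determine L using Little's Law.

Little's Law: L = λW
L = 9.1 × 0.42 = 3.8220 requests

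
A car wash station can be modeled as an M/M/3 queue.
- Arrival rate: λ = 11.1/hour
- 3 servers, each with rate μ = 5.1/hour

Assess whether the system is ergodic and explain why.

Stability requires ρ = λ/(cμ) < 1
ρ = 11.1/(3 × 5.1) = 11.1/15.30 = 0.7255
Since 0.7255 < 1, the system is STABLE.
The servers are busy 72.55% of the time.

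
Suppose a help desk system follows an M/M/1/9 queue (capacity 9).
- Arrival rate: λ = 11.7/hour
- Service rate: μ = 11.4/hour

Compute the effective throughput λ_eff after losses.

ρ = λ/μ = 11.7/11.4 = 1.02632
P₀ = (1-ρ)/(1-ρ^(K+1)) = (1-1.02632)/(1-1.02632^10) = -0.026320/-0.29667 = 0.08872
P_K = P₀×ρ^K = 0.08872 × 1.02632^9 = 0.08872 × 1.2634 = 0.1121
λ_eff = λ(1-P_K) = 11.7 × (1 - 0.112087) = 11.7 × 0.887913 = 10.3886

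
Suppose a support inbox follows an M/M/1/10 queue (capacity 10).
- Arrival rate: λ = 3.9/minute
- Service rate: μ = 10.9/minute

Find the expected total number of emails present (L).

ρ = λ/μ = 3.9/10.9 = 0.3578
P₀ = (1-ρ)/(1-ρ^(K+1)) = (1-0.3578)/(1-0.3578^11) = 0.6422/1.0000 = 0.6422
P_K = P₀×ρ^K = 0.64221 × 0.3578^10 = 0.64221 × 0.000034388 = 0.00002208
L = ρ[1 - (K+1)ρ^K + Kρ^(K+1)] / [(1-ρ)(1-ρ^(K+1))]
L = 0.3578 × (1 - 11×0.00003439 + 10×0.00001230) / ((1 - 0.3578) × (1 - 0.00001230)) = 0.5570 emails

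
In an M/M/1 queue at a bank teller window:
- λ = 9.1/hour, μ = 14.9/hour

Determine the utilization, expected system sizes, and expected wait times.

Step 1: ρ = λ/μ = 9.1/14.9 = 0.6107
Step 2: L = λ/(μ-λ) = 9.1/5.80 = 1.5690
Step 3: Lq = λ²/(μ(μ-λ)) = 82.81/(14.9×5.80) = 0.9582
Step 4: W = 1/(μ-λ) = 1/5.80 = 0.172414
Step 5: Wq = λ/(μ(μ-λ)) = 9.1/(14.9×5.80) = 0.1053
Step 6: P(0) = 1-ρ = 0.3893
Verify: L = λW = 9.1×0.172414 = 1.5690 ✔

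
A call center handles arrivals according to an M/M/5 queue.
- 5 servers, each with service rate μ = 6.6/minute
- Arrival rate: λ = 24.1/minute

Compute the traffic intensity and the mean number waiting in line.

Traffic intensity: ρ = λ/(cμ) = 24.1/(5×6.6) = 0.7303
Since ρ = 0.7303 < 1, system is stable.
Offered load a = λ/μ = cρ = 24.1/6.6 = 3.6515
P₀ = [ Σₙ₌₀^4 aⁿ/n! + a^5/(5!(1-ρ)) ]⁻¹
Σ = a^0/0! + a^1/1! + a^2/2! + a^3/3! + a^4/4! = 1.0000 + 3.6515 + 6.6668 + 8.1146 + 7.4077 = 26.8406
a^5/(5!(1-ρ)) = 649.18060/(120 × 0.26969697) = 20.0590
P₀ = 1/(26.8406 + 20.0590) = 0.02132
Lq = P₀·a^5·ρ / (5!(1-ρ)²) = 0.0213222 × 649.1806 × 0.730303 / (120 × 0.0727365) = 1.1582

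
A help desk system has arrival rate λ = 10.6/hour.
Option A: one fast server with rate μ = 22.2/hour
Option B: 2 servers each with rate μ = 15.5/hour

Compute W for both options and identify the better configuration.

Option A: single server μ = 22.2 (M/M/1)
  ρ_A = 10.6/22.2 = 0.4775
  W_A = 1/(μ-λ) = 1/(22.2-10.6) = 1/11.60 = 0.08621

Option B: 2 servers μ = 15.5 (M/M/2)
  ρ_B = λ/(cμ) = 10.6/(2×15.5) = 0.3419
  Offered load a = λ/μ = cρ = 10.6/15.5 = 0.6839
  P₀ = [ Σₙ₌₀^1 aⁿ/n! + a^2/(2!(1-ρ)) ]⁻¹
  Σ = a^0/0! + a^1/1! = 1.0000 + 0.6839 = 1.6839
  a^2/(2!(1-ρ)) = 0.4677/(2 × 0.6581) = 0.3553
  P₀ = 1/(1.6839 + 0.3553) = 0.4904
  Lq = P₀·a^2·ρ / (2!(1-ρ)²) = 0.49038 × 0.46768 × 0.34194 / (2 × 0.43305) = 0.09054
  Wq_B = Lq/λ = 0.09054/10.6 = 0.008542
  W_B = Wq_B + 1/μ = 0.008542 + 0.06452 = 0.07306

Since W_B = 0.07306 < W_A = 0.08621, Option B (multiple servers) has the shorter time in system.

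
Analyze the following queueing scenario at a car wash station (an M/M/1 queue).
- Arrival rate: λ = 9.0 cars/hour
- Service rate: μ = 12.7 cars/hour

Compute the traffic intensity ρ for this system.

Server utilization: ρ = λ/μ
ρ = 9.0/12.7 = 0.7087
The server is busy 70.87% of the time.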